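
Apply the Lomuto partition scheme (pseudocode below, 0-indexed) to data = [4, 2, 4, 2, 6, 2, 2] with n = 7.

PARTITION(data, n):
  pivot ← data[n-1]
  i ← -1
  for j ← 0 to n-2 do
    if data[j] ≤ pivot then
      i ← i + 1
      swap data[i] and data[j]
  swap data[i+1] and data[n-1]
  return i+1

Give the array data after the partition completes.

[2, 2, 2, 2, 6, 4, 4]

pivot=2, i=-1
j=0: 4>2, skip
j=1: 2≤2, i=0, swap(0,1) ⇒ [2, 4, 4, 2, 6, 2, 2]
j=2: 4>2, skip
j=3: 2≤2, i=1, swap(1,3) ⇒ [2, 2, 4, 4, 6, 2, 2]
j=4: 6>2, skip
j=5: 2≤2, i=2, swap(2,5) ⇒ [2, 2, 2, 4, 6, 4, 2]
swap(3,6) ⇒ [2, 2, 2, 2, 6, 4, 4]; return 3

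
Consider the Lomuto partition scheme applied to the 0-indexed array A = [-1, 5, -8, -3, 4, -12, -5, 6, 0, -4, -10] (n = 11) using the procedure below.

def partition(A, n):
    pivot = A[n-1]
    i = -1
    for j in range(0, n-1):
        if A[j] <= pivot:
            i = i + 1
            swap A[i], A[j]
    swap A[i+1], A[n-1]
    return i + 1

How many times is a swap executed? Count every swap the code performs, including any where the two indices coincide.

2

pivot = A[10] = -10; i = -1
j=0: A[0]=-1 > -10 → no swap
j=1: A[1]=5 > -10 → no swap
j=2: A[2]=-8 > -10 → no swap
j=3: A[3]=-3 > -10 → no swap
j=4: A[4]=4 > -10 → no swap
j=5: A[5]=-12 ≤ -10 → i=0, swap A[0],A[5] → [-12, 5, -8, -3, 4, -1, -5, 6, 0, -4, -10]
j=6: A[6]=-5 > -10 → no swap
j=7: A[7]=6 > -10 → no swap
j=8: A[8]=0 > -10 → no swap
j=9: A[9]=-4 > -10 → no swap
final swap A[1],A[10] → [-12, -10, -8, -3, 4, -1, -5, 6, 0, -4, 5]; return 1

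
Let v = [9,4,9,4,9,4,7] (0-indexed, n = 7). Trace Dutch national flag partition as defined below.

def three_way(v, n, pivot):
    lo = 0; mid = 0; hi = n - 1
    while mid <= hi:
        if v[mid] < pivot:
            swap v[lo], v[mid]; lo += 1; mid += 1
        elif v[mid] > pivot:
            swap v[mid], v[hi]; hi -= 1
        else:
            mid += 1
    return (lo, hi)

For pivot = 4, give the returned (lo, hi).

pivot = 4; lo=0, mid=0, hi=6
v[mid]=9>4: swap v[0],v[6]; hi=5 → [7,4,9,4,9,4,9]
v[mid]=7>4: swap v[0],v[5]; hi=4 → [4,4,9,4,9,7,9]
v[mid]=4=4: mid=1
v[mid]=4=4: mid=2
v[mid]=9>4: swap v[2],v[4]; hi=3 → [4,4,9,4,9,7,9]
v[mid]=9>4: swap v[2],v[3]; hi=2 → [4,4,4,9,9,7,9]
v[mid]=4=4: mid=3
end: lo=0, hi=2; v = [4,4,4,9,9,7,9]

(0, 2)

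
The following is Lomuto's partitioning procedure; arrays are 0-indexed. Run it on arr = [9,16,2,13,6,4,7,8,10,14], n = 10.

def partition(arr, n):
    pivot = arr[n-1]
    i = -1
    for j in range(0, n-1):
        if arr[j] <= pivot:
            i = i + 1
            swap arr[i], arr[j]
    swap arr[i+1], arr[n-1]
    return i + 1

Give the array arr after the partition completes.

[9,2,13,6,4,7,8,10,14,16]

pivot=14, i=-1
j=0: 9≤14, i=0, swap(0,0) ⇒ [9,16,2,13,6,4,7,8,10,14]
j=1: 16>14, skip
j=2: 2≤14, i=1, swap(1,2) ⇒ [9,2,16,13,6,4,7,8,10,14]
j=3: 13≤14, i=2, swap(2,3) ⇒ [9,2,13,16,6,4,7,8,10,14]
j=4: 6≤14, i=3, swap(3,4) ⇒ [9,2,13,6,16,4,7,8,10,14]
j=5: 4≤14, i=4, swap(4,5) ⇒ [9,2,13,6,4,16,7,8,10,14]
j=6: 7≤14, i=5, swap(5,6) ⇒ [9,2,13,6,4,7,16,8,10,14]
j=7: 8≤14, i=6, swap(6,7) ⇒ [9,2,13,6,4,7,8,16,10,14]
j=8: 10≤14, i=7, swap(7,8) ⇒ [9,2,13,6,4,7,8,10,16,14]
swap(8,9) ⇒ [9,2,13,6,4,7,8,10,14,16]; return 8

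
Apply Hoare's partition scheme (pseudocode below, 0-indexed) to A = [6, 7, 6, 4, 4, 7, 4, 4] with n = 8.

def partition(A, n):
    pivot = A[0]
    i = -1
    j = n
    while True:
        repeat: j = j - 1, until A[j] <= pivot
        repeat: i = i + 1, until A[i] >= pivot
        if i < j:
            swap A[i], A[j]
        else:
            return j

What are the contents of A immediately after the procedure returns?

pivot=6
j stops at 7 (4), i stops at 0 (6); swap ⇒ [4, 7, 6, 4, 4, 7, 4, 6]
j stops at 6 (4), i stops at 1 (7); swap ⇒ [4, 4, 6, 4, 4, 7, 7, 6]
j stops at 4 (4), i stops at 2 (6); swap ⇒ [4, 4, 4, 4, 6, 7, 7, 6]
j stops at 3, i stops at 4; i≥j ⇒ return 3. A=[4, 4, 4, 4, 6, 7, 7, 6]

[4, 4, 4, 4, 6, 7, 7, 6]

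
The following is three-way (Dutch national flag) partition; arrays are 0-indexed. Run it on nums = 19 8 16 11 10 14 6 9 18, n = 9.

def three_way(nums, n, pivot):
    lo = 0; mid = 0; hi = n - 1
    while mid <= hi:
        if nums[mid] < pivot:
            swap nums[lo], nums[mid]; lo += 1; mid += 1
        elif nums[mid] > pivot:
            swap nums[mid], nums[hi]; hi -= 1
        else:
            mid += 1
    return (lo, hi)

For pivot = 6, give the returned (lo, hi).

(0, 0)

lo=0 mid=0 hi=8
19>6: swap(0,8), hi=7 ⇒ 18 8 16 11 10 14 6 9 19
18>6: swap(0,7), hi=6 ⇒ 9 8 16 11 10 14 6 18 19
9>6: swap(0,6), hi=5 ⇒ 6 8 16 11 10 14 9 18 19
6=6: mid=1
8>6: swap(1,5), hi=4 ⇒ 6 14 16 11 10 8 9 18 19
14>6: swap(1,4), hi=3 ⇒ 6 10 16 11 14 8 9 18 19
10>6: swap(1,3), hi=2 ⇒ 6 11 16 10 14 8 9 18 19
11>6: swap(1,2), hi=1 ⇒ 6 16 11 10 14 8 9 18 19
16>6: swap(1,1), hi=0 ⇒ 6 16 11 10 14 8 9 18 19
done. lo=0 hi=0; nums=6 16 11 10 14 8 9 18 19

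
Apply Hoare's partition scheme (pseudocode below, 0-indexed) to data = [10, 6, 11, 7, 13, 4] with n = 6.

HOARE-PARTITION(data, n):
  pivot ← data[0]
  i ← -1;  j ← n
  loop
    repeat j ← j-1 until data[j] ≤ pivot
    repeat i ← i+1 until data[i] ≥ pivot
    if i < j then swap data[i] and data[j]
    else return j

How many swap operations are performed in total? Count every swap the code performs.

2

pivot=10
j stops at 5 (4), i stops at 0 (10); swap ⇒ [4, 6, 11, 7, 13, 10]
j stops at 3 (7), i stops at 2 (11); swap ⇒ [4, 6, 7, 11, 13, 10]
j stops at 2, i stops at 3; i≥j ⇒ return 2. data=[4, 6, 7, 11, 13, 10]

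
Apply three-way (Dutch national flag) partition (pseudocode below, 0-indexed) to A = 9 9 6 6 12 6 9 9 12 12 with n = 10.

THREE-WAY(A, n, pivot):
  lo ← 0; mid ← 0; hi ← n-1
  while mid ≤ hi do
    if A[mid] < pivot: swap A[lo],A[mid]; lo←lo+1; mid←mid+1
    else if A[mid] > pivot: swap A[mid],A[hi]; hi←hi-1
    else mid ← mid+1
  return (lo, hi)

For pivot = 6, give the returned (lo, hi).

pivot = 6; lo=0, mid=0, hi=9
A[mid]=9>6: swap A[0],A[9]; hi=8 → 12 9 6 6 12 6 9 9 12 9
A[mid]=12>6: swap A[0],A[8]; hi=7 → 12 9 6 6 12 6 9 9 12 9
A[mid]=12>6: swap A[0],A[7]; hi=6 → 9 9 6 6 12 6 9 12 12 9
A[mid]=9>6: swap A[0],A[6]; hi=5 → 9 9 6 6 12 6 9 12 12 9
A[mid]=9>6: swap A[0],A[5]; hi=4 → 6 9 6 6 12 9 9 12 12 9
A[mid]=6=6: mid=1
A[mid]=9>6: swap A[1],A[4]; hi=3 → 6 12 6 6 9 9 9 12 12 9
A[mid]=12>6: swap A[1],A[3]; hi=2 → 6 6 6 12 9 9 9 12 12 9
A[mid]=6=6: mid=2
A[mid]=6=6: mid=3
end: lo=0, hi=2; A = 6 6 6 12 9 9 9 12 12 9

(0, 2)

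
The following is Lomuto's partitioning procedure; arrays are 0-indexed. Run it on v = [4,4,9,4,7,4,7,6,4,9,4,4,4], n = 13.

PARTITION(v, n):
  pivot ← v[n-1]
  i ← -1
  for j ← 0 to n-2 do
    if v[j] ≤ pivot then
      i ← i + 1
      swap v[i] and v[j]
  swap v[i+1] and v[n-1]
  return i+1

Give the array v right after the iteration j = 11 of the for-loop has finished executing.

pivot = v[12] = 4; i = -1
j=0: v[0]=4 ≤ 4 → i=0, swap v[0],v[0] (no change) → [4,4,9,4,7,4,7,6,4,9,4,4,4]
j=1: v[1]=4 ≤ 4 → i=1, swap v[1],v[1] (no change) → [4,4,9,4,7,4,7,6,4,9,4,4,4]
j=2: v[2]=9 > 4 → no swap
j=3: v[3]=4 ≤ 4 → i=2, swap v[2],v[3] → [4,4,4,9,7,4,7,6,4,9,4,4,4]
j=4: v[4]=7 > 4 → no swap
j=5: v[5]=4 ≤ 4 → i=3, swap v[3],v[5] → [4,4,4,4,7,9,7,6,4,9,4,4,4]
j=6: v[6]=7 > 4 → no swap
j=7: v[7]=6 > 4 → no swap
j=8: v[8]=4 ≤ 4 → i=4, swap v[4],v[8] → [4,4,4,4,4,9,7,6,7,9,4,4,4]
j=9: v[9]=9 > 4 → no swap
j=10: v[10]=4 ≤ 4 → i=5, swap v[5],v[10] → [4,4,4,4,4,4,7,6,7,9,9,4,4]
j=11: v[11]=4 ≤ 4 → i=6, swap v[6],v[11] → [4,4,4,4,4,4,4,6,7,9,9,7,4]
(after j=11) v = [4,4,4,4,4,4,4,6,7,9,9,7,4]

[4,4,4,4,4,4,4,6,7,9,9,7,4]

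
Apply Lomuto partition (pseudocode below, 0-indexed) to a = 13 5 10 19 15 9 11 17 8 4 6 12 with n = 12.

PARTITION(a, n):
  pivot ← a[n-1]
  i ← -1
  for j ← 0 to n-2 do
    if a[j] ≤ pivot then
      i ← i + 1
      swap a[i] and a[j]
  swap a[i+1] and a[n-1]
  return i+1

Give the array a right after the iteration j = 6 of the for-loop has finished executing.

pivot = a[11] = 12; i = -1
j=0: a[0]=13 > 12 → no swap
j=1: a[1]=5 ≤ 12 → i=0, swap a[0],a[1] → 5 13 10 19 15 9 11 17 8 4 6 12
j=2: a[2]=10 ≤ 12 → i=1, swap a[1],a[2] → 5 10 13 19 15 9 11 17 8 4 6 12
j=3: a[3]=19 > 12 → no swap
j=4: a[4]=15 > 12 → no swap
j=5: a[5]=9 ≤ 12 → i=2, swap a[2],a[5] → 5 10 9 19 15 13 11 17 8 4 6 12
j=6: a[6]=11 ≤ 12 → i=3, swap a[3],a[6] → 5 10 9 11 15 13 19 17 8 4 6 12
(after j=6) a = 5 10 9 11 15 13 19 17 8 4 6 12

5 10 9 11 15 13 19 17 8 4 6 12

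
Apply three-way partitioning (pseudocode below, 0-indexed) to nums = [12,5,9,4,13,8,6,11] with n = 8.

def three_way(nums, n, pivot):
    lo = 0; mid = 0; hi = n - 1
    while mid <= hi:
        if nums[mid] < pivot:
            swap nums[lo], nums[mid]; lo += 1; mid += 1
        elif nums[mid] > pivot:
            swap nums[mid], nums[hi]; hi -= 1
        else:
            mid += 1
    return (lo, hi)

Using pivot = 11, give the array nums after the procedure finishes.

pivot = 11; lo=0, mid=0, hi=7
nums[mid]=12>11: swap nums[0],nums[7]; hi=6 → [11,5,9,4,13,8,6,12]
nums[mid]=11=11: mid=1
nums[mid]=5<11: swap nums[0],nums[1]; lo=1,mid=2 → [5,11,9,4,13,8,6,12]
nums[mid]=9<11: swap nums[1],nums[2]; lo=2,mid=3 → [5,9,11,4,13,8,6,12]
nums[mid]=4<11: swap nums[2],nums[3]; lo=3,mid=4 → [5,9,4,11,13,8,6,12]
nums[mid]=13>11: swap nums[4],nums[6]; hi=5 → [5,9,4,11,6,8,13,12]
nums[mid]=6<11: swap nums[3],nums[4]; lo=4,mid=5 → [5,9,4,6,11,8,13,12]
nums[mid]=8<11: swap nums[4],nums[5]; lo=5,mid=6 → [5,9,4,6,8,11,13,12]
end: lo=5, hi=5; nums = [5,9,4,6,8,11,13,12]

[5,9,4,6,8,11,13,12]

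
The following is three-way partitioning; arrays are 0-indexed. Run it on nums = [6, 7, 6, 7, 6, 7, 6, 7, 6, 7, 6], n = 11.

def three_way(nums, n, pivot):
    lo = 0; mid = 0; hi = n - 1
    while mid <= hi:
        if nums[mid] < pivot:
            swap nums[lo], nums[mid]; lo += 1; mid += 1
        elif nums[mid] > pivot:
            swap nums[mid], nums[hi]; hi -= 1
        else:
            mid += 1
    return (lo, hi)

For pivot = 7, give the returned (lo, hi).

(6, 10)

pivot = 7; lo=0, mid=0, hi=10
nums[mid]=6<7: swap nums[0],nums[0]; lo=1,mid=1 → [6, 7, 6, 7, 6, 7, 6, 7, 6, 7, 6]
nums[mid]=7=7: mid=2
nums[mid]=6<7: swap nums[1],nums[2]; lo=2,mid=3 → [6, 6, 7, 7, 6, 7, 6, 7, 6, 7, 6]
nums[mid]=7=7: mid=4
nums[mid]=6<7: swap nums[2],nums[4]; lo=3,mid=5 → [6, 6, 6, 7, 7, 7, 6, 7, 6, 7, 6]
nums[mid]=7=7: mid=6
nums[mid]=6<7: swap nums[3],nums[6]; lo=4,mid=7 → [6, 6, 6, 6, 7, 7, 7, 7, 6, 7, 6]
nums[mid]=7=7: mid=8
nums[mid]=6<7: swap nums[4],nums[8]; lo=5,mid=9 → [6, 6, 6, 6, 6, 7, 7, 7, 7, 7, 6]
nums[mid]=7=7: mid=10
nums[mid]=6<7: swap nums[5],nums[10]; lo=6,mid=11 → [6, 6, 6, 6, 6, 6, 7, 7, 7, 7, 7]
end: lo=6, hi=10; nums = [6, 6, 6, 6, 6, 6, 7, 7, 7, 7, 7]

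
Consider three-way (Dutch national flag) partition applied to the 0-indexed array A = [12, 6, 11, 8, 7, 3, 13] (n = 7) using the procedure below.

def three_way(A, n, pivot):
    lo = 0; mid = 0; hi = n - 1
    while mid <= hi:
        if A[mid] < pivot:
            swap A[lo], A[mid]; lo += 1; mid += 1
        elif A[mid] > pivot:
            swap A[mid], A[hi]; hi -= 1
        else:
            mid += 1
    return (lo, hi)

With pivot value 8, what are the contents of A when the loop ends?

[3, 6, 7, 8, 11, 13, 12]

pivot = 8; lo=0, mid=0, hi=6
A[mid]=12>8: swap A[0],A[6]; hi=5 → [13, 6, 11, 8, 7, 3, 12]
A[mid]=13>8: swap A[0],A[5]; hi=4 → [3, 6, 11, 8, 7, 13, 12]
A[mid]=3<8: swap A[0],A[0]; lo=1,mid=1 → [3, 6, 11, 8, 7, 13, 12]
A[mid]=6<8: swap A[1],A[1]; lo=2,mid=2 → [3, 6, 11, 8, 7, 13, 12]
A[mid]=11>8: swap A[2],A[4]; hi=3 → [3, 6, 7, 8, 11, 13, 12]
A[mid]=7<8: swap A[2],A[2]; lo=3,mid=3 → [3, 6, 7, 8, 11, 13, 12]
A[mid]=8=8: mid=4
end: lo=3, hi=3; A = [3, 6, 7, 8, 11, 13, 12]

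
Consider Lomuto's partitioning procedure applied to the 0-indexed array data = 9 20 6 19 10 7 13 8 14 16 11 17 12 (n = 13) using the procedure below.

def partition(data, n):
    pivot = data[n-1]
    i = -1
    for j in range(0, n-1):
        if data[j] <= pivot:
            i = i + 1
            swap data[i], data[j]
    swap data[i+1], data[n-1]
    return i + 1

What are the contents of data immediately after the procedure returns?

9 6 10 7 8 11 12 20 14 16 19 17 13

pivot = data[12] = 12; i = -1
j=0: data[0]=9 ≤ 12 → i=0, swap data[0],data[0] (no change) → 9 20 6 19 10 7 13 8 14 16 11 17 12
j=1: data[1]=20 > 12 → no swap
j=2: data[2]=6 ≤ 12 → i=1, swap data[1],data[2] → 9 6 20 19 10 7 13 8 14 16 11 17 12
j=3: data[3]=19 > 12 → no swap
j=4: data[4]=10 ≤ 12 → i=2, swap data[2],data[4] → 9 6 10 19 20 7 13 8 14 16 11 17 12
j=5: data[5]=7 ≤ 12 → i=3, swap data[3],data[5] → 9 6 10 7 20 19 13 8 14 16 11 17 12
j=6: data[6]=13 > 12 → no swap
j=7: data[7]=8 ≤ 12 → i=4, swap data[4],data[7] → 9 6 10 7 8 19 13 20 14 16 11 17 12
j=8: data[8]=14 > 12 → no swap
j=9: data[9]=16 > 12 → no swap
j=10: data[10]=11 ≤ 12 → i=5, swap data[5],data[10] → 9 6 10 7 8 11 13 20 14 16 19 17 12
j=11: data[11]=17 > 12 → no swap
final swap data[6],data[12] → 9 6 10 7 8 11 12 20 14 16 19 17 13; return 6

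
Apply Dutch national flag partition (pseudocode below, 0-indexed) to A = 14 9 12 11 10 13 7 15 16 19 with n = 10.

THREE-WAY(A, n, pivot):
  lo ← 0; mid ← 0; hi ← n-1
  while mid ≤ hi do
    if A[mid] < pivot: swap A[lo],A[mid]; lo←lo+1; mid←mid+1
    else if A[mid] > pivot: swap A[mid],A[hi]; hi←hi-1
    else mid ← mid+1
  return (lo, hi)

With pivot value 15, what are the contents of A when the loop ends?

14 9 12 11 10 13 7 15 19 16

pivot = 15; lo=0, mid=0, hi=9
A[mid]=14<15: swap A[0],A[0]; lo=1,mid=1 → 14 9 12 11 10 13 7 15 16 19
A[mid]=9<15: swap A[1],A[1]; lo=2,mid=2 → 14 9 12 11 10 13 7 15 16 19
A[mid]=12<15: swap A[2],A[2]; lo=3,mid=3 → 14 9 12 11 10 13 7 15 16 19
A[mid]=11<15: swap A[3],A[3]; lo=4,mid=4 → 14 9 12 11 10 13 7 15 16 19
A[mid]=10<15: swap A[4],A[4]; lo=5,mid=5 → 14 9 12 11 10 13 7 15 16 19
A[mid]=13<15: swap A[5],A[5]; lo=6,mid=6 → 14 9 12 11 10 13 7 15 16 19
A[mid]=7<15: swap A[6],A[6]; lo=7,mid=7 → 14 9 12 11 10 13 7 15 16 19
A[mid]=15=15: mid=8
A[mid]=16>15: swap A[8],A[9]; hi=8 → 14 9 12 11 10 13 7 15 19 16
A[mid]=19>15: swap A[8],A[8]; hi=7 → 14 9 12 11 10 13 7 15 19 16
end: lo=7, hi=7; A = 14 9 12 11 10 13 7 15 19 16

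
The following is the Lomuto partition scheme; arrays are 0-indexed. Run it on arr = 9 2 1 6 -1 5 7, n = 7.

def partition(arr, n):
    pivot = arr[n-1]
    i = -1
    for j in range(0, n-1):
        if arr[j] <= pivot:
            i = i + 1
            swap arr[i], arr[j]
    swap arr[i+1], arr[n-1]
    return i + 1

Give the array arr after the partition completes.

pivot=7, i=-1
j=0: 9>7, skip
j=1: 2≤7, i=0, swap(0,1) ⇒ 2 9 1 6 -1 5 7
j=2: 1≤7, i=1, swap(1,2) ⇒ 2 1 9 6 -1 5 7
j=3: 6≤7, i=2, swap(2,3) ⇒ 2 1 6 9 -1 5 7
j=4: -1≤7, i=3, swap(3,4) ⇒ 2 1 6 -1 9 5 7
j=5: 5≤7, i=4, swap(4,5) ⇒ 2 1 6 -1 5 9 7
swap(5,6) ⇒ 2 1 6 -1 5 7 9; return 5

2 1 6 -1 5 7 9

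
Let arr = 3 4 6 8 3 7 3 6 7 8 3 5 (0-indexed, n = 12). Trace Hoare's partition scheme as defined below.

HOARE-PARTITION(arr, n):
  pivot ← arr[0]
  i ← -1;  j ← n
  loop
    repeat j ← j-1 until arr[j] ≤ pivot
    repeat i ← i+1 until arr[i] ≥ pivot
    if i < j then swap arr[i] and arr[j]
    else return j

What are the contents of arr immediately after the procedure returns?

pivot=3
j stops at 10 (3), i stops at 0 (3); swap ⇒ 3 4 6 8 3 7 3 6 7 8 3 5
j stops at 6 (3), i stops at 1 (4); swap ⇒ 3 3 6 8 3 7 4 6 7 8 3 5
j stops at 4 (3), i stops at 2 (6); swap ⇒ 3 3 3 8 6 7 4 6 7 8 3 5
j stops at 2, i stops at 3; i≥j ⇒ return 2. arr=3 3 3 8 6 7 4 6 7 8 3 5

3 3 3 8 6 7 4 6 7 8 3 5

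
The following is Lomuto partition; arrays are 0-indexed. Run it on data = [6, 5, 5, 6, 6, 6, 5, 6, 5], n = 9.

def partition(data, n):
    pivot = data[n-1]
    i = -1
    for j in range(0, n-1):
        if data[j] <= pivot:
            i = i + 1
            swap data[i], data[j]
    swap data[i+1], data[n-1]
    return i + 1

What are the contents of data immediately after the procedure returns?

[5, 5, 5, 5, 6, 6, 6, 6, 6]

pivot = data[8] = 5; i = -1
j=0: data[0]=6 > 5 → no swap
j=1: data[1]=5 ≤ 5 → i=0, swap data[0],data[1] → [5, 6, 5, 6, 6, 6, 5, 6, 5]
j=2: data[2]=5 ≤ 5 → i=1, swap data[1],data[2] → [5, 5, 6, 6, 6, 6, 5, 6, 5]
j=3: data[3]=6 > 5 → no swap
j=4: data[4]=6 > 5 → no swap
j=5: data[5]=6 > 5 → no swap
j=6: data[6]=5 ≤ 5 → i=2, swap data[2],data[6] → [5, 5, 5, 6, 6, 6, 6, 6, 5]
j=7: data[7]=6 > 5 → no swap
final swap data[3],data[8] → [5, 5, 5, 5, 6, 6, 6, 6, 6]; return 3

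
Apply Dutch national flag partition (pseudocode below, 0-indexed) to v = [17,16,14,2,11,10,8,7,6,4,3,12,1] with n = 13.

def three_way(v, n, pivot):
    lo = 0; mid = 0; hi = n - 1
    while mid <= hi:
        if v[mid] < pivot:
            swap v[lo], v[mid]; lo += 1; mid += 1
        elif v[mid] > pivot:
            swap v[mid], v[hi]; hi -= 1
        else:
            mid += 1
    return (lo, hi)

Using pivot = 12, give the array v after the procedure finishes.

pivot = 12; lo=0, mid=0, hi=12
v[mid]=17>12: swap v[0],v[12]; hi=11 → [1,16,14,2,11,10,8,7,6,4,3,12,17]
v[mid]=1<12: swap v[0],v[0]; lo=1,mid=1 → [1,16,14,2,11,10,8,7,6,4,3,12,17]
v[mid]=16>12: swap v[1],v[11]; hi=10 → [1,12,14,2,11,10,8,7,6,4,3,16,17]
v[mid]=12=12: mid=2
v[mid]=14>12: swap v[2],v[10]; hi=9 → [1,12,3,2,11,10,8,7,6,4,14,16,17]
v[mid]=3<12: swap v[1],v[2]; lo=2,mid=3 → [1,3,12,2,11,10,8,7,6,4,14,16,17]
v[mid]=2<12: swap v[2],v[3]; lo=3,mid=4 → [1,3,2,12,11,10,8,7,6,4,14,16,17]
v[mid]=11<12: swap v[3],v[4]; lo=4,mid=5 → [1,3,2,11,12,10,8,7,6,4,14,16,17]
v[mid]=10<12: swap v[4],v[5]; lo=5,mid=6 → [1,3,2,11,10,12,8,7,6,4,14,16,17]
v[mid]=8<12: swap v[5],v[6]; lo=6,mid=7 → [1,3,2,11,10,8,12,7,6,4,14,16,17]
v[mid]=7<12: swap v[6],v[7]; lo=7,mid=8 → [1,3,2,11,10,8,7,12,6,4,14,16,17]
v[mid]=6<12: swap v[7],v[8]; lo=8,mid=9 → [1,3,2,11,10,8,7,6,12,4,14,16,17]
v[mid]=4<12: swap v[8],v[9]; lo=9,mid=10 → [1,3,2,11,10,8,7,6,4,12,14,16,17]
end: lo=9, hi=9; v = [1,3,2,11,10,8,7,6,4,12,14,16,17]

[1,3,2,11,10,8,7,6,4,12,14,16,17]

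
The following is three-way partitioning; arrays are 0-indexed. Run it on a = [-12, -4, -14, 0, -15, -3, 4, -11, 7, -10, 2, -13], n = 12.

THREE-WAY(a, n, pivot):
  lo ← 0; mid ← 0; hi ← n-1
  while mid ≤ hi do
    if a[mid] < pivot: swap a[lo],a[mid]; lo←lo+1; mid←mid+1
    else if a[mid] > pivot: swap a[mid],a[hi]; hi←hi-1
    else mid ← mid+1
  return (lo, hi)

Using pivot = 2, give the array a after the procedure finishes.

pivot = 2; lo=0, mid=0, hi=11
a[mid]=-12<2: swap a[0],a[0]; lo=1,mid=1 → [-12, -4, -14, 0, -15, -3, 4, -11, 7, -10, 2, -13]
a[mid]=-4<2: swap a[1],a[1]; lo=2,mid=2 → [-12, -4, -14, 0, -15, -3, 4, -11, 7, -10, 2, -13]
a[mid]=-14<2: swap a[2],a[2]; lo=3,mid=3 → [-12, -4, -14, 0, -15, -3, 4, -11, 7, -10, 2, -13]
a[mid]=0<2: swap a[3],a[3]; lo=4,mid=4 → [-12, -4, -14, 0, -15, -3, 4, -11, 7, -10, 2, -13]
a[mid]=-15<2: swap a[4],a[4]; lo=5,mid=5 → [-12, -4, -14, 0, -15, -3, 4, -11, 7, -10, 2, -13]
a[mid]=-3<2: swap a[5],a[5]; lo=6,mid=6 → [-12, -4, -14, 0, -15, -3, 4, -11, 7, -10, 2, -13]
a[mid]=4>2: swap a[6],a[11]; hi=10 → [-12, -4, -14, 0, -15, -3, -13, -11, 7, -10, 2, 4]
a[mid]=-13<2: swap a[6],a[6]; lo=7,mid=7 → [-12, -4, -14, 0, -15, -3, -13, -11, 7, -10, 2, 4]
a[mid]=-11<2: swap a[7],a[7]; lo=8,mid=8 → [-12, -4, -14, 0, -15, -3, -13, -11, 7, -10, 2, 4]
a[mid]=7>2: swap a[8],a[10]; hi=9 → [-12, -4, -14, 0, -15, -3, -13, -11, 2, -10, 7, 4]
a[mid]=2=2: mid=9
a[mid]=-10<2: swap a[8],a[9]; lo=9,mid=10 → [-12, -4, -14, 0, -15, -3, -13, -11, -10, 2, 7, 4]
end: lo=9, hi=9; a = [-12, -4, -14, 0, -15, -3, -13, -11, -10, 2, 7, 4]

[-12, -4, -14, 0, -15, -3, -13, -11, -10, 2, 7, 4]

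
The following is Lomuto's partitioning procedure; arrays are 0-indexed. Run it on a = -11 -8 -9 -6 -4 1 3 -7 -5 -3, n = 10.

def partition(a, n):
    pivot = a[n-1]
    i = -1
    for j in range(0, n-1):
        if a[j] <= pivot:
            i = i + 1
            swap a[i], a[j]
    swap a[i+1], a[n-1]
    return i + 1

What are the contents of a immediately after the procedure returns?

pivot = a[9] = -3; i = -1
j=0: a[0]=-11 ≤ -3 → i=0, swap a[0],a[0] (no change) → -11 -8 -9 -6 -4 1 3 -7 -5 -3
j=1: a[1]=-8 ≤ -3 → i=1, swap a[1],a[1] (no change) → -11 -8 -9 -6 -4 1 3 -7 -5 -3
j=2: a[2]=-9 ≤ -3 → i=2, swap a[2],a[2] (no change) → -11 -8 -9 -6 -4 1 3 -7 -5 -3
j=3: a[3]=-6 ≤ -3 → i=3, swap a[3],a[3] (no change) → -11 -8 -9 -6 -4 1 3 -7 -5 -3
j=4: a[4]=-4 ≤ -3 → i=4, swap a[4],a[4] (no change) → -11 -8 -9 -6 -4 1 3 -7 -5 -3
j=5: a[5]=1 > -3 → no swap
j=6: a[6]=3 > -3 → no swap
j=7: a[7]=-7 ≤ -3 → i=5, swap a[5],a[7] → -11 -8 -9 -6 -4 -7 3 1 -5 -3
j=8: a[8]=-5 ≤ -3 → i=6, swap a[6],a[8] → -11 -8 -9 -6 -4 -7 -5 1 3 -3
final swap a[7],a[9] → -11 -8 -9 -6 -4 -7 -5 -3 3 1; return 7

-11 -8 -9 -6 -4 -7 -5 -3 3 1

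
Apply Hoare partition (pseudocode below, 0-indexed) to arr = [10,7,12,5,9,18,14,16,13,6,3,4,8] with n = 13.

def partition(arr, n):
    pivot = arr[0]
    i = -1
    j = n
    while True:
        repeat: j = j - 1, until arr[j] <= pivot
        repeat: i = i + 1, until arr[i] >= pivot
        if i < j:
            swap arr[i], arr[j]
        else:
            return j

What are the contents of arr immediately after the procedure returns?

[8,7,4,5,9,3,6,16,13,14,18,12,10]

pivot = arr[0] = 10; i = -1, j = 13
j→12 (arr[12]=8≤10), i→0 (arr[0]=10≥10); i<j, swap → [8,7,12,5,9,18,14,16,13,6,3,4,10]
j→11 (arr[11]=4≤10), i→2 (arr[2]=12≥10); i<j, swap → [8,7,4,5,9,18,14,16,13,6,3,12,10]
j→10 (arr[10]=3≤10), i→5 (arr[5]=18≥10); i<j, swap → [8,7,4,5,9,3,14,16,13,6,18,12,10]
j→9 (arr[9]=6≤10), i→6 (arr[6]=14≥10); i<j, swap → [8,7,4,5,9,3,6,16,13,14,18,12,10]
j→6, i→7; i≥j, return j=6. arr = [8,7,4,5,9,3,6,16,13,14,18,12,10]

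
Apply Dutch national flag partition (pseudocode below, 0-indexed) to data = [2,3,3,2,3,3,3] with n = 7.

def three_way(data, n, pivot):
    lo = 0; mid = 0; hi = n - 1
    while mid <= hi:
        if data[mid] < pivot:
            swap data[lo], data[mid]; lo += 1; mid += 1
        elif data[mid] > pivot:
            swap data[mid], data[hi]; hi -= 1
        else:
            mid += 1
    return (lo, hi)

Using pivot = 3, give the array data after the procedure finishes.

lo=0 mid=0 hi=6
2<3: swap(0,0), lo=1 mid=1 ⇒ [2,3,3,2,3,3,3]
3=3: mid=2
3=3: mid=3
2<3: swap(1,3), lo=2 mid=4 ⇒ [2,2,3,3,3,3,3]
3=3: mid=5
3=3: mid=6
3=3: mid=7
done. lo=2 hi=6; data=[2,2,3,3,3,3,3]

[2,2,3,3,3,3,3]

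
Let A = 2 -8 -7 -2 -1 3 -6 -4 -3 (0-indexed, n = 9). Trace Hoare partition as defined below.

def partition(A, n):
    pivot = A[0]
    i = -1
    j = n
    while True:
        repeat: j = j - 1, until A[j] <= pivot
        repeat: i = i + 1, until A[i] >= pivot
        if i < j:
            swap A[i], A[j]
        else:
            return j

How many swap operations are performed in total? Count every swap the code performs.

pivot = A[0] = 2; i = -1, j = 9
j→8 (A[8]=-3≤2), i→0 (A[0]=2≥2); i<j, swap → -3 -8 -7 -2 -1 3 -6 -4 2
j→7 (A[7]=-4≤2), i→5 (A[5]=3≥2); i<j, swap → -3 -8 -7 -2 -1 -4 -6 3 2
j→6, i→7; i≥j, return j=6. A = -3 -8 -7 -2 -1 -4 -6 3 2

2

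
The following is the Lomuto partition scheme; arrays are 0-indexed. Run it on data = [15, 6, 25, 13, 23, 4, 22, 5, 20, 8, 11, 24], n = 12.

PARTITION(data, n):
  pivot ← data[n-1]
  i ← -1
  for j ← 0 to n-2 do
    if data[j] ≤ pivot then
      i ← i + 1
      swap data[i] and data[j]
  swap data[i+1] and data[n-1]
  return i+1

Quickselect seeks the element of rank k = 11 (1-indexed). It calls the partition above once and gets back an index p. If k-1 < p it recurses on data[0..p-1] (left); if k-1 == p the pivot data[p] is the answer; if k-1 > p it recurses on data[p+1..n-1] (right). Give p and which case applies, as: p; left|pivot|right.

pivot=24, i=-1
j=0: 15≤24, i=0, swap(0,0) ⇒ [15, 6, 25, 13, 23, 4, 22, 5, 20, 8, 11, 24]
j=1: 6≤24, i=1, swap(1,1) ⇒ [15, 6, 25, 13, 23, 4, 22, 5, 20, 8, 11, 24]
j=2: 25>24, skip
j=3: 13≤24, i=2, swap(2,3) ⇒ [15, 6, 13, 25, 23, 4, 22, 5, 20, 8, 11, 24]
j=4: 23≤24, i=3, swap(3,4) ⇒ [15, 6, 13, 23, 25, 4, 22, 5, 20, 8, 11, 24]
j=5: 4≤24, i=4, swap(4,5) ⇒ [15, 6, 13, 23, 4, 25, 22, 5, 20, 8, 11, 24]
j=6: 22≤24, i=5, swap(5,6) ⇒ [15, 6, 13, 23, 4, 22, 25, 5, 20, 8, 11, 24]
j=7: 5≤24, i=6, swap(6,7) ⇒ [15, 6, 13, 23, 4, 22, 5, 25, 20, 8, 11, 24]
j=8: 20≤24, i=7, swap(7,8) ⇒ [15, 6, 13, 23, 4, 22, 5, 20, 25, 8, 11, 24]
j=9: 8≤24, i=8, swap(8,9) ⇒ [15, 6, 13, 23, 4, 22, 5, 20, 8, 25, 11, 24]
j=10: 11≤24, i=9, swap(9,10) ⇒ [15, 6, 13, 23, 4, 22, 5, 20, 8, 11, 25, 24]
swap(10,11) ⇒ [15, 6, 13, 23, 4, 22, 5, 20, 8, 11, 24, 25]; return 10
p = 10; k-1 = 10 == 10 ⇒ pivot

10; pivot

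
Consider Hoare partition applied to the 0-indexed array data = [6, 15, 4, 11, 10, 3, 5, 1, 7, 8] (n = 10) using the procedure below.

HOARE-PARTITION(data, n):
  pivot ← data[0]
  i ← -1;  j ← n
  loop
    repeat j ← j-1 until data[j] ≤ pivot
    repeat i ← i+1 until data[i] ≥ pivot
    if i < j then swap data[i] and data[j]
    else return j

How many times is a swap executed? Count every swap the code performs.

pivot=6
j stops at 7 (1), i stops at 0 (6); swap ⇒ [1, 15, 4, 11, 10, 3, 5, 6, 7, 8]
j stops at 6 (5), i stops at 1 (15); swap ⇒ [1, 5, 4, 11, 10, 3, 15, 6, 7, 8]
j stops at 5 (3), i stops at 3 (11); swap ⇒ [1, 5, 4, 3, 10, 11, 15, 6, 7, 8]
j stops at 3, i stops at 4; i≥j ⇒ return 3. data=[1, 5, 4, 3, 10, 11, 15, 6, 7, 8]

3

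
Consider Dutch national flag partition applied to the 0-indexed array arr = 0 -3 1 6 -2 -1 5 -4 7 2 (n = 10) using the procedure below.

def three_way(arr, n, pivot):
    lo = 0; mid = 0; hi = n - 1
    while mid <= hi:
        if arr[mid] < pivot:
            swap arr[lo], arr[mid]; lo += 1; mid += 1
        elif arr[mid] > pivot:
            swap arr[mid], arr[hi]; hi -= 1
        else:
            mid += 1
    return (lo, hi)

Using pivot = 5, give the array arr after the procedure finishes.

lo=0 mid=0 hi=9
0<5: swap(0,0), lo=1 mid=1 ⇒ 0 -3 1 6 -2 -1 5 -4 7 2
-3<5: swap(1,1), lo=2 mid=2 ⇒ 0 -3 1 6 -2 -1 5 -4 7 2
1<5: swap(2,2), lo=3 mid=3 ⇒ 0 -3 1 6 -2 -1 5 -4 7 2
6>5: swap(3,9), hi=8 ⇒ 0 -3 1 2 -2 -1 5 -4 7 6
2<5: swap(3,3), lo=4 mid=4 ⇒ 0 -3 1 2 -2 -1 5 -4 7 6
-2<5: swap(4,4), lo=5 mid=5 ⇒ 0 -3 1 2 -2 -1 5 -4 7 6
-1<5: swap(5,5), lo=6 mid=6 ⇒ 0 -3 1 2 -2 -1 5 -4 7 6
5=5: mid=7
-4<5: swap(6,7), lo=7 mid=8 ⇒ 0 -3 1 2 -2 -1 -4 5 7 6
7>5: swap(8,8), hi=7 ⇒ 0 -3 1 2 -2 -1 -4 5 7 6
done. lo=7 hi=7; arr=0 -3 1 2 -2 -1 -4 5 7 6

0 -3 1 2 -2 -1 -4 5 7 6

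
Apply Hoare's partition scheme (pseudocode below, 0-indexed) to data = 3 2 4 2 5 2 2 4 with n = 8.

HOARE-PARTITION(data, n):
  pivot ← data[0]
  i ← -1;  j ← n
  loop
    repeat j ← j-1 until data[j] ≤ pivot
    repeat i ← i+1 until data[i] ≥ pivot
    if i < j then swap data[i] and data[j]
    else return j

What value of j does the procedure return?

pivot = data[0] = 3; i = -1, j = 8
j→6 (data[6]=2≤3), i→0 (data[0]=3≥3); i<j, swap → 2 2 4 2 5 2 3 4
j→5 (data[5]=2≤3), i→2 (data[2]=4≥3); i<j, swap → 2 2 2 2 5 4 3 4
j→3, i→4; i≥j, return j=3. data = 2 2 2 2 5 4 3 4

3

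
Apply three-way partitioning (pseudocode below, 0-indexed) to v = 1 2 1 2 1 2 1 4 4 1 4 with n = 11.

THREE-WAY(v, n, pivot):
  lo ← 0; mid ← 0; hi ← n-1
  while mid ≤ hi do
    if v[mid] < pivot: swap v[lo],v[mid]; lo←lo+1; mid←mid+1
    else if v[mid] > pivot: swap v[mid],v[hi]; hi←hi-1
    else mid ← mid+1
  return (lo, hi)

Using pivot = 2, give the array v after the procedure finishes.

pivot = 2; lo=0, mid=0, hi=10
v[mid]=1<2: swap v[0],v[0]; lo=1,mid=1 → 1 2 1 2 1 2 1 4 4 1 4
v[mid]=2=2: mid=2
v[mid]=1<2: swap v[1],v[2]; lo=2,mid=3 → 1 1 2 2 1 2 1 4 4 1 4
v[mid]=2=2: mid=4
v[mid]=1<2: swap v[2],v[4]; lo=3,mid=5 → 1 1 1 2 2 2 1 4 4 1 4
v[mid]=2=2: mid=6
v[mid]=1<2: swap v[3],v[6]; lo=4,mid=7 → 1 1 1 1 2 2 2 4 4 1 4
v[mid]=4>2: swap v[7],v[10]; hi=9 → 1 1 1 1 2 2 2 4 4 1 4
v[mid]=4>2: swap v[7],v[9]; hi=8 → 1 1 1 1 2 2 2 1 4 4 4
v[mid]=1<2: swap v[4],v[7]; lo=5,mid=8 → 1 1 1 1 1 2 2 2 4 4 4
v[mid]=4>2: swap v[8],v[8]; hi=7 → 1 1 1 1 1 2 2 2 4 4 4
end: lo=5, hi=7; v = 1 1 1 1 1 2 2 2 4 4 4

1 1 1 1 1 2 2 2 4 4 4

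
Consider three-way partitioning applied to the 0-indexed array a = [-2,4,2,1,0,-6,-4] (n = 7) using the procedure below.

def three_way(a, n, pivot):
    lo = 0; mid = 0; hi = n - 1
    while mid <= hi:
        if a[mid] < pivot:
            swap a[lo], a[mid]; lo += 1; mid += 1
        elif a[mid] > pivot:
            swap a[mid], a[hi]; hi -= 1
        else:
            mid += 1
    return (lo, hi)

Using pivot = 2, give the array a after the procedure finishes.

[-2,-4,1,0,-6,2,4]

pivot = 2; lo=0, mid=0, hi=6
a[mid]=-2<2: swap a[0],a[0]; lo=1,mid=1 → [-2,4,2,1,0,-6,-4]
a[mid]=4>2: swap a[1],a[6]; hi=5 → [-2,-4,2,1,0,-6,4]
a[mid]=-4<2: swap a[1],a[1]; lo=2,mid=2 → [-2,-4,2,1,0,-6,4]
a[mid]=2=2: mid=3
a[mid]=1<2: swap a[2],a[3]; lo=3,mid=4 → [-2,-4,1,2,0,-6,4]
a[mid]=0<2: swap a[3],a[4]; lo=4,mid=5 → [-2,-4,1,0,2,-6,4]
a[mid]=-6<2: swap a[4],a[5]; lo=5,mid=6 → [-2,-4,1,0,-6,2,4]
end: lo=5, hi=5; a = [-2,-4,1,0,-6,2,4]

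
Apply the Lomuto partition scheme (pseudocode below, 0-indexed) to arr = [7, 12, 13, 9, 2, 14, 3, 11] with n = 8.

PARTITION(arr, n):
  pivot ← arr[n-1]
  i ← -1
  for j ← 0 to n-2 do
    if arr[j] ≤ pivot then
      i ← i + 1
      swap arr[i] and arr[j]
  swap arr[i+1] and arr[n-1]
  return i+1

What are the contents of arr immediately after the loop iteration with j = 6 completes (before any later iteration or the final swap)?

[7, 9, 2, 3, 13, 14, 12, 11]

pivot=11, i=-1
j=0: 7≤11, i=0, swap(0,0) ⇒ [7, 12, 13, 9, 2, 14, 3, 11]
j=1: 12>11, skip
j=2: 13>11, skip
j=3: 9≤11, i=1, swap(1,3) ⇒ [7, 9, 13, 12, 2, 14, 3, 11]
j=4: 2≤11, i=2, swap(2,4) ⇒ [7, 9, 2, 12, 13, 14, 3, 11]
j=5: 14>11, skip
j=6: 3≤11, i=3, swap(3,6) ⇒ [7, 9, 2, 3, 13, 14, 12, 11]
(after j=6) arr = [7, 9, 2, 3, 13, 14, 12, 11]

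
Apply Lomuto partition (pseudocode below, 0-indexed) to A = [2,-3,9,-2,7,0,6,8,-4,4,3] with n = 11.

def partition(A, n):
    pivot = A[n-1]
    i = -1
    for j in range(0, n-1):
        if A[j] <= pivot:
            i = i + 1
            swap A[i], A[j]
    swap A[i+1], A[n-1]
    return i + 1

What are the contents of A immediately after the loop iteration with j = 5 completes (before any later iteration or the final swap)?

pivot=3, i=-1
j=0: 2≤3, i=0, swap(0,0) ⇒ [2,-3,9,-2,7,0,6,8,-4,4,3]
j=1: -3≤3, i=1, swap(1,1) ⇒ [2,-3,9,-2,7,0,6,8,-4,4,3]
j=2: 9>3, skip
j=3: -2≤3, i=2, swap(2,3) ⇒ [2,-3,-2,9,7,0,6,8,-4,4,3]
j=4: 7>3, skip
j=5: 0≤3, i=3, swap(3,5) ⇒ [2,-3,-2,0,7,9,6,8,-4,4,3]
(after j=5) A = [2,-3,-2,0,7,9,6,8,-4,4,3]

[2,-3,-2,0,7,9,6,8,-4,4,3]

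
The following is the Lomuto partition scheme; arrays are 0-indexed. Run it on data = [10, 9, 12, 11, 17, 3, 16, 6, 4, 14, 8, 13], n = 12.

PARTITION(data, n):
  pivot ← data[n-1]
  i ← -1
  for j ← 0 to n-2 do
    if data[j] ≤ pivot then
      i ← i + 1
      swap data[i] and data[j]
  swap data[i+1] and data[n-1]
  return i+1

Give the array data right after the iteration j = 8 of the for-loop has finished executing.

pivot = data[11] = 13; i = -1
j=0: data[0]=10 ≤ 13 → i=0, swap data[0],data[0] (no change) → [10, 9, 12, 11, 17, 3, 16, 6, 4, 14, 8, 13]
j=1: data[1]=9 ≤ 13 → i=1, swap data[1],data[1] (no change) → [10, 9, 12, 11, 17, 3, 16, 6, 4, 14, 8, 13]
j=2: data[2]=12 ≤ 13 → i=2, swap data[2],data[2] (no change) → [10, 9, 12, 11, 17, 3, 16, 6, 4, 14, 8, 13]
j=3: data[3]=11 ≤ 13 → i=3, swap data[3],data[3] (no change) → [10, 9, 12, 11, 17, 3, 16, 6, 4, 14, 8, 13]
j=4: data[4]=17 > 13 → no swap
j=5: data[5]=3 ≤ 13 → i=4, swap data[4],data[5] → [10, 9, 12, 11, 3, 17, 16, 6, 4, 14, 8, 13]
j=6: data[6]=16 > 13 → no swap
j=7: data[7]=6 ≤ 13 → i=5, swap data[5],data[7] → [10, 9, 12, 11, 3, 6, 16, 17, 4, 14, 8, 13]
j=8: data[8]=4 ≤ 13 → i=6, swap data[6],data[8] → [10, 9, 12, 11, 3, 6, 4, 17, 16, 14, 8, 13]
(after j=8) data = [10, 9, 12, 11, 3, 6, 4, 17, 16, 14, 8, 13]

[10, 9, 12, 11, 3, 6, 4, 17, 16, 14, 8, 13]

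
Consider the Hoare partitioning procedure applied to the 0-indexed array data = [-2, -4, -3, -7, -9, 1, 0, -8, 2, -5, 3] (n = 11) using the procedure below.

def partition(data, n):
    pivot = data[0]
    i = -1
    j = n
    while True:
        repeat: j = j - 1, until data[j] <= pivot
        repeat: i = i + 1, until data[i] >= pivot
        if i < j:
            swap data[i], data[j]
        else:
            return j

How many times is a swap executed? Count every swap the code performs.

pivot = data[0] = -2; i = -1, j = 11
j→9 (data[9]=-5≤-2), i→0 (data[0]=-2≥-2); i<j, swap → [-5, -4, -3, -7, -9, 1, 0, -8, 2, -2, 3]
j→7 (data[7]=-8≤-2), i→5 (data[5]=1≥-2); i<j, swap → [-5, -4, -3, -7, -9, -8, 0, 1, 2, -2, 3]
j→5, i→6; i≥j, return j=5. data = [-5, -4, -3, -7, -9, -8, 0, 1, 2, -2, 3]

2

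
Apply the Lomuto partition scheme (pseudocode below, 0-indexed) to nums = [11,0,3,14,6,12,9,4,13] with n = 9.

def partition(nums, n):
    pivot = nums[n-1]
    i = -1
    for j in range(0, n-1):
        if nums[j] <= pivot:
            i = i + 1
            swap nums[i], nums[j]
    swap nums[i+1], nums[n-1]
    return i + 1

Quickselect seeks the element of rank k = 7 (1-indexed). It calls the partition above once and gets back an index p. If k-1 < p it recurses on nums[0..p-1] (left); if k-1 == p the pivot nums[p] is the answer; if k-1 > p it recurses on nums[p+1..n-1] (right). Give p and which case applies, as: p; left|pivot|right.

pivot=13, i=-1
j=0: 11≤13, i=0, swap(0,0) ⇒ [11,0,3,14,6,12,9,4,13]
j=1: 0≤13, i=1, swap(1,1) ⇒ [11,0,3,14,6,12,9,4,13]
j=2: 3≤13, i=2, swap(2,2) ⇒ [11,0,3,14,6,12,9,4,13]
j=3: 14>13, skip
j=4: 6≤13, i=3, swap(3,4) ⇒ [11,0,3,6,14,12,9,4,13]
j=5: 12≤13, i=4, swap(4,5) ⇒ [11,0,3,6,12,14,9,4,13]
j=6: 9≤13, i=5, swap(5,6) ⇒ [11,0,3,6,12,9,14,4,13]
j=7: 4≤13, i=6, swap(6,7) ⇒ [11,0,3,6,12,9,4,14,13]
swap(7,8) ⇒ [11,0,3,6,12,9,4,13,14]; return 7
p = 7; k-1 = 6 < 7 ⇒ left

7; left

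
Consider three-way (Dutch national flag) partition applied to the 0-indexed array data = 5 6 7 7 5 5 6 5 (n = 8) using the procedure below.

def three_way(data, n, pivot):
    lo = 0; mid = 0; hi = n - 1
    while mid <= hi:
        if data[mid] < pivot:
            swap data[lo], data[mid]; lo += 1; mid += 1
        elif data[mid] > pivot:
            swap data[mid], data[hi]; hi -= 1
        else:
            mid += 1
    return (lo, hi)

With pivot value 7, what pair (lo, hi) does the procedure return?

(6, 7)

lo=0 mid=0 hi=7
5<7: swap(0,0), lo=1 mid=1 ⇒ 5 6 7 7 5 5 6 5
6<7: swap(1,1), lo=2 mid=2 ⇒ 5 6 7 7 5 5 6 5
7=7: mid=3
7=7: mid=4
5<7: swap(2,4), lo=3 mid=5 ⇒ 5 6 5 7 7 5 6 5
5<7: swap(3,5), lo=4 mid=6 ⇒ 5 6 5 5 7 7 6 5
6<7: swap(4,6), lo=5 mid=7 ⇒ 5 6 5 5 6 7 7 5
5<7: swap(5,7), lo=6 mid=8 ⇒ 5 6 5 5 6 5 7 7
done. lo=6 hi=7; data=5 6 5 5 6 5 7 7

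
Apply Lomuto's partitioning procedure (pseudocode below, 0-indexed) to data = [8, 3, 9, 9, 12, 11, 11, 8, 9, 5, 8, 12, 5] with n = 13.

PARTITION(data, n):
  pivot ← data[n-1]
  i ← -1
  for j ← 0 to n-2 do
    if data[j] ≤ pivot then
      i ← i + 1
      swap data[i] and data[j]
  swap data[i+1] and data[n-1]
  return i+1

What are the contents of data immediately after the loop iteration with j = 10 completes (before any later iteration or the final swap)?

[3, 5, 9, 9, 12, 11, 11, 8, 9, 8, 8, 12, 5]

pivot=5, i=-1
j=0: 8>5, skip
j=1: 3≤5, i=0, swap(0,1) ⇒ [3, 8, 9, 9, 12, 11, 11, 8, 9, 5, 8, 12, 5]
j=2: 9>5, skip
j=3: 9>5, skip
j=4: 12>5, skip
j=5: 11>5, skip
j=6: 11>5, skip
j=7: 8>5, skip
j=8: 9>5, skip
j=9: 5≤5, i=1, swap(1,9) ⇒ [3, 5, 9, 9, 12, 11, 11, 8, 9, 8, 8, 12, 5]
j=10: 8>5, skip
(after j=10) data = [3, 5, 9, 9, 12, 11, 11, 8, 9, 8, 8, 12, 5]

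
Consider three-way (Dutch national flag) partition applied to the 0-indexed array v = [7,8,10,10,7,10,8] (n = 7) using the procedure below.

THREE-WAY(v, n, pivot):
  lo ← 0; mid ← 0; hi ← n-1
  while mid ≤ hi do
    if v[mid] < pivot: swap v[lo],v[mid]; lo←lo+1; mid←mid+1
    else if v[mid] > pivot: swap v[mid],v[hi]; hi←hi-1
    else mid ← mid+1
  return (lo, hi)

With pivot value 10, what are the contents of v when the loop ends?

[7,8,7,8,10,10,10]

lo=0 mid=0 hi=6
7<10: swap(0,0), lo=1 mid=1 ⇒ [7,8,10,10,7,10,8]
8<10: swap(1,1), lo=2 mid=2 ⇒ [7,8,10,10,7,10,8]
10=10: mid=3
10=10: mid=4
7<10: swap(2,4), lo=3 mid=5 ⇒ [7,8,7,10,10,10,8]
10=10: mid=6
8<10: swap(3,6), lo=4 mid=7 ⇒ [7,8,7,8,10,10,10]
done. lo=4 hi=6; v=[7,8,7,8,10,10,10]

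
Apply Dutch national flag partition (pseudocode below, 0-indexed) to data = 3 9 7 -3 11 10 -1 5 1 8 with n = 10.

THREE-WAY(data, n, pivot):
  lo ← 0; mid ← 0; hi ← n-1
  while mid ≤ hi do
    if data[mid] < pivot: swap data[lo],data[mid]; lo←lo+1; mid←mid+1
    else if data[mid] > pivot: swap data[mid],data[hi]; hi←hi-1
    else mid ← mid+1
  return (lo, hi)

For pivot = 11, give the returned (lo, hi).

lo=0 mid=0 hi=9
3<11: swap(0,0), lo=1 mid=1 ⇒ 3 9 7 -3 11 10 -1 5 1 8
9<11: swap(1,1), lo=2 mid=2 ⇒ 3 9 7 -3 11 10 -1 5 1 8
7<11: swap(2,2), lo=3 mid=3 ⇒ 3 9 7 -3 11 10 -1 5 1 8
-3<11: swap(3,3), lo=4 mid=4 ⇒ 3 9 7 -3 11 10 -1 5 1 8
11=11: mid=5
10<11: swap(4,5), lo=5 mid=6 ⇒ 3 9 7 -3 10 11 -1 5 1 8
-1<11: swap(5,6), lo=6 mid=7 ⇒ 3 9 7 -3 10 -1 11 5 1 8
5<11: swap(6,7), lo=7 mid=8 ⇒ 3 9 7 -3 10 -1 5 11 1 8
1<11: swap(7,8), lo=8 mid=9 ⇒ 3 9 7 -3 10 -1 5 1 11 8
8<11: swap(8,9), lo=9 mid=10 ⇒ 3 9 7 -3 10 -1 5 1 8 11
done. lo=9 hi=9; data=3 9 7 -3 10 -1 5 1 8 11

(9, 9)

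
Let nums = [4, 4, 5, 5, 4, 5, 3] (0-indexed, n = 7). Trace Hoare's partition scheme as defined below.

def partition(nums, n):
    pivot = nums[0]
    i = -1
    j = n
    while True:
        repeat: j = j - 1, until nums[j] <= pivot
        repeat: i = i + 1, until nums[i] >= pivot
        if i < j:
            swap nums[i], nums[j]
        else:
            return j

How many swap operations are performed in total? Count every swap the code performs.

2

pivot = nums[0] = 4; i = -1, j = 7
j→6 (nums[6]=3≤4), i→0 (nums[0]=4≥4); i<j, swap → [3, 4, 5, 5, 4, 5, 4]
j→4 (nums[4]=4≤4), i→1 (nums[1]=4≥4); i<j, swap → [3, 4, 5, 5, 4, 5, 4]
j→1, i→2; i≥j, return j=1. nums = [3, 4, 5, 5, 4, 5, 4]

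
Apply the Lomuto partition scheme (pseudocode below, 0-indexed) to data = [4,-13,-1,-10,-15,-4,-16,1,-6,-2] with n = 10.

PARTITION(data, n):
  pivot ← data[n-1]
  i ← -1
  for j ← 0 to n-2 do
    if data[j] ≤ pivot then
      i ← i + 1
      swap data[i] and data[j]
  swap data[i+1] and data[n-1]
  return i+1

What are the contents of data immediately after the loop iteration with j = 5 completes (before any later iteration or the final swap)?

[-13,-10,-15,-4,-1,4,-16,1,-6,-2]

pivot = data[9] = -2; i = -1
j=0: data[0]=4 > -2 → no swap
j=1: data[1]=-13 ≤ -2 → i=0, swap data[0],data[1] → [-13,4,-1,-10,-15,-4,-16,1,-6,-2]
j=2: data[2]=-1 > -2 → no swap
j=3: data[3]=-10 ≤ -2 → i=1, swap data[1],data[3] → [-13,-10,-1,4,-15,-4,-16,1,-6,-2]
j=4: data[4]=-15 ≤ -2 → i=2, swap data[2],data[4] → [-13,-10,-15,4,-1,-4,-16,1,-6,-2]
j=5: data[5]=-4 ≤ -2 → i=3, swap data[3],data[5] → [-13,-10,-15,-4,-1,4,-16,1,-6,-2]
(after j=5) data = [-13,-10,-15,-4,-1,4,-16,1,-6,-2]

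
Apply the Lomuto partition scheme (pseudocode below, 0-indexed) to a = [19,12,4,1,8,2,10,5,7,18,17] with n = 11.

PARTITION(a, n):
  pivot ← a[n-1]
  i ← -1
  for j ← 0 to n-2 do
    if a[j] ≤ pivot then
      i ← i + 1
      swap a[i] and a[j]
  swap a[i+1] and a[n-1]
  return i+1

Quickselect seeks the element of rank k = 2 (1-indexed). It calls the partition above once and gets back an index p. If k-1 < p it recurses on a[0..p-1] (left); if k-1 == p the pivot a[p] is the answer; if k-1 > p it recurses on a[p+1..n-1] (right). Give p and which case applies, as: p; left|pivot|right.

8; left

pivot = a[10] = 17; i = -1
j=0: a[0]=19 > 17 → no swap
j=1: a[1]=12 ≤ 17 → i=0, swap a[0],a[1] → [12,19,4,1,8,2,10,5,7,18,17]
j=2: a[2]=4 ≤ 17 → i=1, swap a[1],a[2] → [12,4,19,1,8,2,10,5,7,18,17]
j=3: a[3]=1 ≤ 17 → i=2, swap a[2],a[3] → [12,4,1,19,8,2,10,5,7,18,17]
j=4: a[4]=8 ≤ 17 → i=3, swap a[3],a[4] → [12,4,1,8,19,2,10,5,7,18,17]
j=5: a[5]=2 ≤ 17 → i=4, swap a[4],a[5] → [12,4,1,8,2,19,10,5,7,18,17]
j=6: a[6]=10 ≤ 17 → i=5, swap a[5],a[6] → [12,4,1,8,2,10,19,5,7,18,17]
j=7: a[7]=5 ≤ 17 → i=6, swap a[6],a[7] → [12,4,1,8,2,10,5,19,7,18,17]
j=8: a[8]=7 ≤ 17 → i=7, swap a[7],a[8] → [12,4,1,8,2,10,5,7,19,18,17]
j=9: a[9]=18 > 17 → no swap
final swap a[8],a[10] → [12,4,1,8,2,10,5,7,17,18,19]; return 8
p = 8; k-1 = 1 < 8 ⇒ left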